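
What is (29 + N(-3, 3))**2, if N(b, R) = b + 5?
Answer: 961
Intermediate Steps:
N(b, R) = 5 + b
(29 + N(-3, 3))**2 = (29 + (5 - 3))**2 = (29 + 2)**2 = 31**2 = 961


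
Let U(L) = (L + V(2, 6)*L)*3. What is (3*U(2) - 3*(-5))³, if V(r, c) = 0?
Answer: 35937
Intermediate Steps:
U(L) = 3*L (U(L) = (L + 0*L)*3 = (L + 0)*3 = L*3 = 3*L)
(3*U(2) - 3*(-5))³ = (3*(3*2) - 3*(-5))³ = (3*6 + 15)³ = (18 + 15)³ = 33³ = 35937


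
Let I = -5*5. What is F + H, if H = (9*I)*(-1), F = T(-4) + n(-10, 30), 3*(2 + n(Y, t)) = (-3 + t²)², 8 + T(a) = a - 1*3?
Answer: 268411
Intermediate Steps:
I = -25
T(a) = -11 + a (T(a) = -8 + (a - 1*3) = -8 + (a - 3) = -8 + (-3 + a) = -11 + a)
n(Y, t) = -2 + (-3 + t²)²/3
F = 268186 (F = (-11 - 4) + (-2 + (-3 + 30²)²/3) = -15 + (-2 + (-3 + 900)²/3) = -15 + (-2 + (⅓)*897²) = -15 + (-2 + (⅓)*804609) = -15 + (-2 + 268203) = -15 + 268201 = 268186)
H = 225 (H = (9*(-25))*(-1) = -225*(-1) = 225)
F + H = 268186 + 225 = 268411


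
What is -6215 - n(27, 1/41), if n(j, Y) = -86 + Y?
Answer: -251290/41 ≈ -6129.0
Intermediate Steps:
-6215 - n(27, 1/41) = -6215 - (-86 + 1/41) = -6215 - 1*(-3525/41) = -6215 + 3525/41 = -251290/41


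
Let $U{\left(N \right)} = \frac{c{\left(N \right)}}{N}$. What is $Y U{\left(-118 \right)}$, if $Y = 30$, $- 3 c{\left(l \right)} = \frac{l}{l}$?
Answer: $\frac{5}{59} \approx 0.084746$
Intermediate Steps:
$c{\left(l \right)} = - \frac{1}{3}$ ($c{\left(l \right)} = - \frac{l \frac{1}{l}}{3} = \left(- \frac{1}{3}\right) 1 = - \frac{1}{3}$)
$U{\left(N \right)} = - \frac{1}{3 N}$
$Y U{\left(-118 \right)} = 30 \left(- \frac{1}{3 \left(-118\right)}\right) = 30 \left(\left(- \frac{1}{3}\right) \left(- \frac{1}{118}\right)\right) = 30 \cdot \frac{1}{354} = \frac{5}{59}$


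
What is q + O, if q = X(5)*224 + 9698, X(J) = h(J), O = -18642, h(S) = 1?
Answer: -8720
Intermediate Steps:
X(J) = 1
q = 9922 (q = 1*224 + 9698 = 224 + 9698 = 9922)
q + O = 9922 - 18642 = -8720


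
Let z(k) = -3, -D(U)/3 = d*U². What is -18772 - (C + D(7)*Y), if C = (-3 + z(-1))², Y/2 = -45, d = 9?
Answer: -137878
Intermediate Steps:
D(U) = -27*U²
Y = -90 (Y = 2*(-45) = -90)
C = 36 (C = (-3 - 3)² = (-6)² = 36)
-18772 - (C + D(7)*Y) = -18772 - (36 - 27*7²*(-90)) = -18772 - (36 - 27*49*(-90)) = -18772 - (36 - 1323*(-90)) = -18772 - (36 + 119070) = -18772 - 1*119106 = -18772 - 119106 = -137878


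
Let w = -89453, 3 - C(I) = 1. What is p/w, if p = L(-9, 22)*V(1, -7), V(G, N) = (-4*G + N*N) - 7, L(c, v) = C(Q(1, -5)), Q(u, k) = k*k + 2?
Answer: -76/89453 ≈ -0.00084961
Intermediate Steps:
Q(u, k) = 2 + k**2 (Q(u, k) = k**2 + 2 = 2 + k**2)
C(I) = 2 (C(I) = 3 - 1*1 = 3 - 1 = 2)
L(c, v) = 2
V(G, N) = -7 + N**2 - 4*G (V(G, N) = (-4*G + N**2) - 7 = (N**2 - 4*G) - 7 = -7 + N**2 - 4*G)
p = 76 (p = 2*(-7 + (-7)**2 - 4*1) = 2*(-7 + 49 - 4) = 2*38 = 76)
p/w = 76/(-89453) = 76*(-1/89453) = -76/89453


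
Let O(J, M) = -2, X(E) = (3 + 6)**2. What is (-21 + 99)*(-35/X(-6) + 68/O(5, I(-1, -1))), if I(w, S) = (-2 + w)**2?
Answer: -72514/27 ≈ -2685.7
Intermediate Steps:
X(E) = 81 (X(E) = 9**2 = 81)
(-21 + 99)*(-35/X(-6) + 68/O(5, I(-1, -1))) = (-21 + 99)*(-35/81 + 68/(-2)) = 78*(-35*1/81 + 68*(-1/2)) = 78*(-35/81 - 34) = 78*(-2789/81) = -72514/27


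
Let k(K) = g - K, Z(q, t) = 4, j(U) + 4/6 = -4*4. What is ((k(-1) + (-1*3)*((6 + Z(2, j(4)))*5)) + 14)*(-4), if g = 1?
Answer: 536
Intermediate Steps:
j(U) = -50/3 (j(U) = -⅔ - 4*4 = -⅔ - 16 = -50/3)
k(K) = 1 - K
((k(-1) + (-1*3)*((6 + Z(2, j(4)))*5)) + 14)*(-4) = (((1 - 1*(-1)) + (-1*3)*((6 + 4)*5)) + 14)*(-4) = (((1 + 1) - 30*5) + 14)*(-4) = ((2 - 3*50) + 14)*(-4) = ((2 - 150) + 14)*(-4) = (-148 + 14)*(-4) = -134*(-4) = 536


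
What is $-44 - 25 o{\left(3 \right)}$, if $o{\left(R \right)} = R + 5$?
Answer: $-244$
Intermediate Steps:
$o{\left(R \right)} = 5 + R$
$-44 - 25 o{\left(3 \right)} = -44 - 25 \left(5 + 3\right) = -44 - 200 = -244$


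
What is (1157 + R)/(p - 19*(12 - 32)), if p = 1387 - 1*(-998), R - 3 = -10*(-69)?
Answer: 370/553 ≈ 0.66908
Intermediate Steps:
R = 693 (R = 3 - 10*(-69) = 3 + 690 = 693)
p = 2385 (p = 1387 + 998 = 2385)
(1157 + R)/(p - 19*(12 - 32)) = (1157 + 693)/(2385 - 19*(12 - 32)) = 1850/(2385 - 19*(-20)) = 1850/(2385 + 380) = 1850/2765 = 1850*(1/2765) = 370/553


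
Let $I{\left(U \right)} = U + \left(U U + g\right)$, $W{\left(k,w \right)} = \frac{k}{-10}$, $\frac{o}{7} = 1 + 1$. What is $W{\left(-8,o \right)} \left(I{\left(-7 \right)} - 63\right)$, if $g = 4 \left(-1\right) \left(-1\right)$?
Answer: $- \frac{68}{5} \approx -13.6$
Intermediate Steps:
$o = 14$ ($o = 7 \left(1 + 1\right) = 7 \cdot 2 = 14$)
$g = 4$ ($g = \left(-4\right) \left(-1\right) = 4$)
$W{\left(k,w \right)} = - \frac{k}{10}$ ($W{\left(k,w \right)} = k \left(- \frac{1}{10}\right) = - \frac{k}{10}$)
$I{\left(U \right)} = 4 + U + U^{2}$ ($I{\left(U \right)} = U + \left(U U + 4\right) = U + \left(U^{2} + 4\right) = U + \left(4 + U^{2}\right) = 4 + U + U^{2}$)
$W{\left(-8,o \right)} \left(I{\left(-7 \right)} - 63\right) = \left(- \frac{1}{10}\right) \left(-8\right) \left(\left(4 - 7 + \left(-7\right)^{2}\right) - 63\right) = \frac{4 \left(\left(4 - 7 + 49\right) - 63\right)}{5} = \frac{4 \left(46 - 63\right)}{5} = \frac{4}{5} \left(-17\right) = - \frac{68}{5}$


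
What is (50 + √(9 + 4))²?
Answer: (50 + √13)² ≈ 2873.6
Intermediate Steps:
(50 + √(9 + 4))² = (50 + √13)²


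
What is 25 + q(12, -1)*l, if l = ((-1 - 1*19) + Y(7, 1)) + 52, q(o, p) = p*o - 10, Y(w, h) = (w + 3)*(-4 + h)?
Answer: -19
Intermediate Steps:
Y(w, h) = (-4 + h)*(3 + w) (Y(w, h) = (3 + w)*(-4 + h) = (-4 + h)*(3 + w))
q(o, p) = -10 + o*p (q(o, p) = o*p - 10 = -10 + o*p)
l = 2 (l = ((-1 - 1*19) + (-12 - 4*7 + 3*1 + 1*7)) + 52 = ((-1 - 19) + (-12 - 28 + 3 + 7)) + 52 = (-20 - 30) + 52 = -50 + 52 = 2)
25 + q(12, -1)*l = 25 + (-10 + 12*(-1))*2 = 25 + (-10 - 12)*2 = 25 - 22*2 = 25 - 44 = -19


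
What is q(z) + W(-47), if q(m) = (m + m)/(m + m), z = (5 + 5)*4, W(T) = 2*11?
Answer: 23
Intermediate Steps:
W(T) = 22
z = 40 (z = 10*4 = 40)
q(m) = 1 (q(m) = (2*m)/((2*m)) = (2*m)*(1/(2*m)) = 1)
q(z) + W(-47) = 1 + 22 = 23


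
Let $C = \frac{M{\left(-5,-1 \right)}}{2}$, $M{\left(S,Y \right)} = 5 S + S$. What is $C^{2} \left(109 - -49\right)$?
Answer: $35550$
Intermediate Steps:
$M{\left(S,Y \right)} = 6 S$
$C = -15$ ($C = \frac{6 \left(-5\right)}{2} = \left(-30\right) \frac{1}{2} = -15$)
$C^{2} \left(109 - -49\right) = \left(-15\right)^{2} \left(109 - -49\right) = 225 \left(109 + \left(-25 + 74\right)\right) = 225 \left(109 + 49\right) = 225 \cdot 158 = 35550$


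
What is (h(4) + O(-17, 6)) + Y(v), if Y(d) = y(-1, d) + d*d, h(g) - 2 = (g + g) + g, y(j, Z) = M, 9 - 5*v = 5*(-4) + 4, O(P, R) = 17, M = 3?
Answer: 59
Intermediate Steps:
v = 5 (v = 9/5 - (5*(-4) + 4)/5 = 9/5 - (-20 + 4)/5 = 9/5 - 1/5*(-16) = 9/5 + 16/5 = 5)
y(j, Z) = 3
h(g) = 2 + 3*g (h(g) = 2 + ((g + g) + g) = 2 + (2*g + g) = 2 + 3*g)
Y(d) = 3 + d**2 (Y(d) = 3 + d*d = 3 + d**2)
(h(4) + O(-17, 6)) + Y(v) = ((2 + 3*4) + 17) + (3 + 5**2) = ((2 + 12) + 17) + (3 + 25) = (14 + 17) + 28 = 31 + 28 = 59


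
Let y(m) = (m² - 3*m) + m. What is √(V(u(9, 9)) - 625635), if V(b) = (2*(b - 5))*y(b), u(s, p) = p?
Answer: 39*I*√411 ≈ 790.65*I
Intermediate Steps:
y(m) = m² - 2*m
V(b) = b*(-10 + 2*b)*(-2 + b) (V(b) = (2*(b - 5))*(b*(-2 + b)) = (2*(-5 + b))*(b*(-2 + b)) = (-10 + 2*b)*(b*(-2 + b)) = b*(-10 + 2*b)*(-2 + b))
√(V(u(9, 9)) - 625635) = √(2*9*(-5 + 9)*(-2 + 9) - 625635) = √(2*9*4*7 - 625635) = √(504 - 625635) = √(-625131) = 39*I*√411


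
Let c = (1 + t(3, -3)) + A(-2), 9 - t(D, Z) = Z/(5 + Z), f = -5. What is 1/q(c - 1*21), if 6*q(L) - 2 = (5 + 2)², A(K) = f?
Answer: 2/17 ≈ 0.11765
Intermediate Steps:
A(K) = -5
t(D, Z) = 9 - Z/(5 + Z)
c = 13/2 (c = (1 + (45 + 8*(-3))/(5 - 3)) - 5 = (1 + (45 - 24)/2) - 5 = (1 + (½)*21) - 5 = (1 + 21/2) - 5 = 23/2 - 5 = 13/2 ≈ 6.5000)
q(L) = 17/2 (q(L) = ⅓ + (5 + 2)²/6 = ⅓ + (⅙)*7² = ⅓ + (⅙)*49 = ⅓ + 49/6 = 17/2)
1/q(c - 1*21) = 1/(17/2) = 2/17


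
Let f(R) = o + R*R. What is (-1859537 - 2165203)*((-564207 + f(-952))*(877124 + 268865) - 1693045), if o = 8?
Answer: -1577886734857812000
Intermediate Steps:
f(R) = 8 + R**2 (f(R) = 8 + R*R = 8 + R**2)
(-1859537 - 2165203)*((-564207 + f(-952))*(877124 + 268865) - 1693045) = (-1859537 - 2165203)*((-564207 + (8 + (-952)**2))*(877124 + 268865) - 1693045) = -4024740*((-564207 + (8 + 906304))*1145989 - 1693045) = -4024740*((-564207 + 906312)*1145989 - 1693045) = -4024740*(342105*1145989 - 1693045) = -4024740*(392048566845 - 1693045) = -4024740*392046873800 = -1577886734857812000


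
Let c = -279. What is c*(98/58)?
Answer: -13671/29 ≈ -471.41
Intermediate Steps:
c*(98/58) = -27342/58 = -279*49/29 = -13671/29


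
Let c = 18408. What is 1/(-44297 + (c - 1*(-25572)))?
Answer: -1/317 ≈ -0.0031546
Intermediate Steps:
1/(-44297 + (c - 1*(-25572))) = 1/(-44297 + (18408 - 1*(-25572))) = 1/(-44297 + (18408 + 25572)) = 1/(-44297 + 43980) = 1/(-317) = -1/317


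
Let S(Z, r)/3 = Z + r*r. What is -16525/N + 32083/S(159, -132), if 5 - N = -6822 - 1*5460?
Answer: -477473404/648126963 ≈ -0.73670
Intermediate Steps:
S(Z, r) = 3*Z + 3*r² (S(Z, r) = 3*(Z + r*r) = 3*(Z + r²) = 3*Z + 3*r²)
N = 12287 (N = 5 - (-6822 - 1*5460) = 5 - (-6822 - 5460) = 5 - 1*(-12282) = 5 + 12282 = 12287)
-16525/N + 32083/S(159, -132) = -16525/12287 + 32083/(3*159 + 3*(-132)²) = -16525*1/12287 + 32083/(477 + 3*17424) = -16525/12287 + 32083/(477 + 52272) = -16525/12287 + 32083/52749 = -477473404/648126963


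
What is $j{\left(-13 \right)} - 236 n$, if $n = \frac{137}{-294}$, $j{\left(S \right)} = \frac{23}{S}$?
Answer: $\frac{206777}{1911} \approx 108.2$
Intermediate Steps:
$n = - \frac{137}{294}$ ($n = 137 \left(- \frac{1}{294}\right) = - \frac{137}{294} \approx -0.46599$)
$j{\left(-13 \right)} - 236 n = \frac{23}{-13} - - \frac{16166}{147} = 23 \left(- \frac{1}{13}\right) + \frac{16166}{147} = - \frac{23}{13} + \frac{16166}{147} = \frac{206777}{1911}$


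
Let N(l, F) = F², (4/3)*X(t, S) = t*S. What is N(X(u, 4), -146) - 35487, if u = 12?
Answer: -14171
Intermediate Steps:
X(t, S) = 3*S*t/4 (X(t, S) = 3*(t*S)/4 = 3*(S*t)/4 = 3*S*t/4)
N(X(u, 4), -146) - 35487 = (-146)² - 35487 = 21316 - 35487 = -14171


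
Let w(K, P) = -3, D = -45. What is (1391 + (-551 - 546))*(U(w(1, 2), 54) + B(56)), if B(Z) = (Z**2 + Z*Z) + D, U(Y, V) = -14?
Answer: 1826622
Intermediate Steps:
B(Z) = -45 + 2*Z**2 (B(Z) = (Z**2 + Z*Z) - 45 = (Z**2 + Z**2) - 45 = 2*Z**2 - 45 = -45 + 2*Z**2)
(1391 + (-551 - 546))*(U(w(1, 2), 54) + B(56)) = (1391 + (-551 - 546))*(-14 + (-45 + 2*56**2)) = (1391 - 1097)*(-14 + (-45 + 2*3136)) = 294*(-14 + (-45 + 6272)) = 294*(-14 + 6227) = 294*6213 = 1826622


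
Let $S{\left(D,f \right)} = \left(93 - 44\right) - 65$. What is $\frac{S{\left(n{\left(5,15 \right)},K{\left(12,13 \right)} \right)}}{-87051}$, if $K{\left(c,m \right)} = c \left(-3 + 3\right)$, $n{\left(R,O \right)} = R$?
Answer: $\frac{16}{87051} \approx 0.0001838$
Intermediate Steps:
$K{\left(c,m \right)} = 0$ ($K{\left(c,m \right)} = c 0 = 0$)
$S{\left(D,f \right)} = -16$ ($S{\left(D,f \right)} = 49 - 65 = -16$)
$\frac{S{\left(n{\left(5,15 \right)},K{\left(12,13 \right)} \right)}}{-87051} = - \frac{16}{-87051} = \left(-16\right) \left(- \frac{1}{87051}\right) = \frac{16}{87051}$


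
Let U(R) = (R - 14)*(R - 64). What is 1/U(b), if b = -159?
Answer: 1/38579 ≈ 2.5921e-5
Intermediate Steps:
U(R) = (-64 + R)*(-14 + R) (U(R) = (-14 + R)*(-64 + R) = (-64 + R)*(-14 + R))
1/U(b) = 1/(896 + (-159)**2 - 78*(-159)) = 1/(896 + 25281 + 12402) = 1/38579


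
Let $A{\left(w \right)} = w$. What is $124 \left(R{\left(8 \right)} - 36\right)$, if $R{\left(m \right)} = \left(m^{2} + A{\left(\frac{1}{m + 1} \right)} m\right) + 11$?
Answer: $\frac{44516}{9} \approx 4946.2$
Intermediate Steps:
$R{\left(m \right)} = 11 + m^{2} + \frac{m}{1 + m}$ ($R{\left(m \right)} = \left(m^{2} + \frac{m}{m + 1}\right) + 11 = \left(m^{2} + \frac{m}{1 + m}\right) + 11 = 11 + m^{2} + \frac{m}{1 + m}$)
$124 \left(R{\left(8 \right)} - 36\right) = 124 \left(\frac{8 + \left(1 + 8\right) \left(11 + 8^{2}\right)}{1 + 8} - 36\right) = 124 \left(\frac{8 + 9 \left(11 + 64\right)}{9} - 36\right) = 124 \left(\frac{8 + 9 \cdot 75}{9} - 36\right) = 124 \left(\frac{8 + 675}{9} - 36\right) = 124 \left(\frac{1}{9} \cdot 683 - 36\right) = 124 \left(\frac{683}{9} - 36\right) = 124 \cdot \frac{359}{9} = \frac{44516}{9}$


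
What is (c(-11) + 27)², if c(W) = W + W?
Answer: 25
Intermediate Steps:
c(W) = 2*W
(c(-11) + 27)² = (2*(-11) + 27)² = (-22 + 27)² = 5² = 25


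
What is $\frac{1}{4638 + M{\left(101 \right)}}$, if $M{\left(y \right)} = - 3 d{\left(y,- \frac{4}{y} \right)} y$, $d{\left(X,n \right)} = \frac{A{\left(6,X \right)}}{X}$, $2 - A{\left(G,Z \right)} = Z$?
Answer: $\frac{1}{4935} \approx 0.00020263$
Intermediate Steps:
$A{\left(G,Z \right)} = 2 - Z$
$d{\left(X,n \right)} = \frac{2 - X}{X}$
$M{\left(y \right)} = -6 + 3 y$ ($M{\left(y \right)} = - 3 \frac{2 - y}{y} y = - \frac{3 \left(2 - y\right)}{y} y = -6 + 3 y$)
$\frac{1}{4638 + M{\left(101 \right)}} = \frac{1}{4638 + \left(-6 + 3 \cdot 101\right)} = \frac{1}{4638 + \left(-6 + 303\right)} = \frac{1}{4638 + 297} = \frac{1}{4935}$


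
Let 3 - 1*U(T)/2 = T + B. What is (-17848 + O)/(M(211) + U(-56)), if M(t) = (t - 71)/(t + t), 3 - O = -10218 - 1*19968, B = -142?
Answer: 2603951/84892 ≈ 30.674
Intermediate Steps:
O = 30189 (O = 3 - (-10218 - 1*19968) = 3 - (-10218 - 19968) = 3 - 1*(-30186) = 3 + 30186 = 30189)
U(T) = 290 - 2*T (U(T) = 6 - 2*(T - 142) = 6 - 2*(-142 + T) = 6 + (284 - 2*T) = 290 - 2*T)
M(t) = (-71 + t)/(2*t) (M(t) = (-71 + t)/((2*t)) = (-71 + t)*(1/(2*t)) = (-71 + t)/(2*t))
(-17848 + O)/(M(211) + U(-56)) = (-17848 + 30189)/((½)*(-71 + 211)/211 + (290 - 2*(-56))) = 12341/((½)*(1/211)*140 + (290 + 112)) = 12341/(70/211 + 402) = 12341/(84892/211) = 12341*(211/84892) = 2603951/84892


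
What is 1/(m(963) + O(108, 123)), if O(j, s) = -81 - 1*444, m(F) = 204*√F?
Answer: 175/13266861 + 68*√107/4422287 ≈ 0.00017225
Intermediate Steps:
O(j, s) = -525 (O(j, s) = -81 - 444 = -525)
1/(m(963) + O(108, 123)) = 1/(204*√963 - 525) = 1/(204*(3*√107) - 525) = 1/(612*√107 - 525) = 1/(-525 + 612*√107)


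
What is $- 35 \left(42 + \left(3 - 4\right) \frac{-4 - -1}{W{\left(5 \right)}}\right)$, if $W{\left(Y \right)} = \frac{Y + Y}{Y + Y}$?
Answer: $-1575$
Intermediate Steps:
$W{\left(Y \right)} = 1$ ($W{\left(Y \right)} = \frac{2 Y}{2 Y} = 2 Y \frac{1}{2 Y} = 1$)
$- 35 \left(42 + \left(3 - 4\right) \frac{-4 - -1}{W{\left(5 \right)}}\right) = - 35 \left(42 + \left(3 - 4\right) \frac{-4 - -1}{1}\right) = - 35 \left(42 - \left(-4 + 1\right) 1\right) = - 35 \left(42 - \left(-3\right) 1\right) = - 35 \left(42 - -3\right) = - 35 \left(42 + 3\right) = \left(-35\right) 45 = -1575$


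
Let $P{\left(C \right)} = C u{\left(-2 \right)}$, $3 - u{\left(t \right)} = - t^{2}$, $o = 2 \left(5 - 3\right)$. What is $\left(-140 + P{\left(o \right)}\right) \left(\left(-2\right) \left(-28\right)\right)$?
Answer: $-6272$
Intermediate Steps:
$o = 4$ ($o = 2 \cdot 2 = 4$)
$u{\left(t \right)} = 3 + t^{2}$ ($u{\left(t \right)} = 3 - - t^{2} = 3 + t^{2}$)
$P{\left(C \right)} = 7 C$ ($P{\left(C \right)} = C \left(3 + \left(-2\right)^{2}\right) = C \left(3 + 4\right) = C 7 = 7 C$)
$\left(-140 + P{\left(o \right)}\right) \left(\left(-2\right) \left(-28\right)\right) = \left(-140 + 7 \cdot 4\right) \left(\left(-2\right) \left(-28\right)\right) = \left(-140 + 28\right) 56 = \left(-112\right) 56 = -6272$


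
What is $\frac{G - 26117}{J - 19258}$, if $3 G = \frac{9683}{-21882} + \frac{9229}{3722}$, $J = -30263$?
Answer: $\frac{1595278982338}{3024921104163} \approx 0.52738$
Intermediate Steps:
$G = \frac{41477213}{61083603}$ ($G = \frac{\frac{9683}{-21882} + \frac{9229}{3722}}{3} = \frac{9683 \left(- \frac{1}{21882}\right) + 9229 \cdot \frac{1}{3722}}{3} = \frac{- \frac{9683}{21882} + \frac{9229}{3722}}{3} = \frac{1}{3} \cdot \frac{41477213}{20361201} = \frac{41477213}{61083603} \approx 0.67902$)
$\frac{G - 26117}{J - 19258} = \frac{\frac{41477213}{61083603} - 26117}{-30263 - 19258} = - \frac{1595278982338}{61083603 \left(-30263 - 19258\right)} = - \frac{1595278982338}{61083603 \left(-49521\right)} = \left(- \frac{1595278982338}{61083603}\right) \left(- \frac{1}{49521}\right) = \frac{1595278982338}{3024921104163}$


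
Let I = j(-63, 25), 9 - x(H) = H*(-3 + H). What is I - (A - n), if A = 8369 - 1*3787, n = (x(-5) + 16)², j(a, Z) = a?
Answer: -4420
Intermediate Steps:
x(H) = 9 - H*(-3 + H)
n = 225 (n = ((9 - 1*(-5)² + 3*(-5)) + 16)² = ((9 - 1*25 - 15) + 16)² = ((9 - 25 - 15) + 16)² = (-31 + 16)² = (-15)² = 225)
A = 4582 (A = 8369 - 3787 = 4582)
I = -63
I - (A - n) = -63 - (4582 - 1*225) = -63 - (4582 - 225) = -63 - 1*4357 = -63 - 4357 = -4420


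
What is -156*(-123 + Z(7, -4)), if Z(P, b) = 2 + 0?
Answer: 18876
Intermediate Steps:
Z(P, b) = 2
-156*(-123 + Z(7, -4)) = -156*(-123 + 2) = -156*(-121) = 18876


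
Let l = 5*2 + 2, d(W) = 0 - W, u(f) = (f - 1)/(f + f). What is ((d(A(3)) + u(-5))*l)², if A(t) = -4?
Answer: 76176/25 ≈ 3047.0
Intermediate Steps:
u(f) = (-1 + f)/(2*f) (u(f) = (-1 + f)/((2*f)) = (-1 + f)*(1/(2*f)) = (-1 + f)/(2*f))
d(W) = -W
l = 12 (l = 10 + 2 = 12)
((d(A(3)) + u(-5))*l)² = ((-1*(-4) + (½)*(-1 - 5)/(-5))*12)² = ((4 + (½)*(-⅕)*(-6))*12)² = ((4 + ⅗)*12)² = ((23/5)*12)² = (276/5)² = 76176/25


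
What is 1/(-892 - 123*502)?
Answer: -1/62638 ≈ -1.5965e-5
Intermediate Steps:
1/(-892 - 123*502) = 1/(-892 - 61746) = 1/(-62638) = -1/62638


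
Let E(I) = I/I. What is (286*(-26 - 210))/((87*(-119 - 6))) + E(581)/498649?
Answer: 33656823779/5422807875 ≈ 6.2065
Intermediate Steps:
E(I) = 1
(286*(-26 - 210))/((87*(-119 - 6))) + E(581)/498649 = (286*(-26 - 210))/((87*(-119 - 6))) + 1/498649 = (286*(-236))/((87*(-125))) + 1*(1/498649) = -67496/(-10875) + 1/498649 = -67496*(-1/10875) + 1/498649 = 67496/10875 + 1/498649 = 33656823779/5422807875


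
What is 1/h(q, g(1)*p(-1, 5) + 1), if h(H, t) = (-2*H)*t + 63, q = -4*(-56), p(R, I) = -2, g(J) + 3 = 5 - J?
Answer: 1/511 ≈ 0.0019569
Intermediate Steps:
g(J) = 2 - J (g(J) = -3 + (5 - J) = 2 - J)
q = 224
h(H, t) = 63 - 2*H*t (h(H, t) = -2*H*t + 63 = 63 - 2*H*t)
1/h(q, g(1)*p(-1, 5) + 1) = 1/(63 - 2*224*((2 - 1*1)*(-2) + 1)) = 1/(63 - 2*224*((2 - 1)*(-2) + 1)) = 1/(63 - 2*224*(1*(-2) + 1)) = 1/(63 - 2*224*(-2 + 1)) = 1/(63 - 2*224*(-1)) = 1/(63 + 448) = 1/511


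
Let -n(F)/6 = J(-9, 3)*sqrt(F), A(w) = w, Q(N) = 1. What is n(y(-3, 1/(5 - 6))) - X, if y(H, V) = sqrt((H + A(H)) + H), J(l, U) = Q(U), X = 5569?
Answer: -5569 - 6*sqrt(3)*sqrt(I) ≈ -5576.4 - 7.3485*I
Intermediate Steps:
J(l, U) = 1
y(H, V) = sqrt(3)*sqrt(H) (y(H, V) = sqrt((H + H) + H) = sqrt(2*H + H) = sqrt(3*H) = sqrt(3)*sqrt(H))
n(F) = -6*sqrt(F)
n(y(-3, 1/(5 - 6))) - X = -6*(-3)**(1/4)*3**(1/4) - 1*5569 = -6*3**(1/4)*(3**(1/4)*sqrt(I)) - 5569 = -6*sqrt(3)*sqrt(I) - 5569 = -5569 - 6*sqrt(3)*sqrt(I)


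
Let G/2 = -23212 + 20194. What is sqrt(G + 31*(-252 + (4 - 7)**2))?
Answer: I*sqrt(13569) ≈ 116.49*I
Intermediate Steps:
G = -6036 (G = 2*(-23212 + 20194) = 2*(-3018) = -6036)
sqrt(G + 31*(-252 + (4 - 7)**2)) = sqrt(-6036 + 31*(-252 + (4 - 7)**2)) = sqrt(-6036 + 31*(-252 + (-3)**2)) = sqrt(-6036 + 31*(-252 + 9)) = sqrt(-6036 + 31*(-243)) = sqrt(-6036 - 7533) = sqrt(-13569) = I*sqrt(13569)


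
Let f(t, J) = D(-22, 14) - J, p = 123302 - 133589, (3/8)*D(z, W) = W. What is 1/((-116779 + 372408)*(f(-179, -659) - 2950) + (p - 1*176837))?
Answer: -3/1728869041 ≈ -1.7352e-9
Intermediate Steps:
D(z, W) = 8*W/3
p = -10287
f(t, J) = 112/3 - J (f(t, J) = (8/3)*14 - J = 112/3 - J)
1/((-116779 + 372408)*(f(-179, -659) - 2950) + (p - 1*176837)) = 1/((-116779 + 372408)*((112/3 - 1*(-659)) - 2950) + (-10287 - 1*176837)) = 1/(255629*((112/3 + 659) - 2950) + (-10287 - 176837)) = 1/(255629*(2089/3 - 2950) - 187124) = 1/(255629*(-6761/3) - 187124) = 1/(-1728307669/3 - 187124) = 1/(-1728869041/3) = -3/1728869041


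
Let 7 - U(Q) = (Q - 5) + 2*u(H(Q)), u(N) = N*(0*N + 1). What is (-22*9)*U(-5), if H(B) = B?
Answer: -5346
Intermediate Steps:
u(N) = N (u(N) = N*(0 + 1) = N*1 = N)
U(Q) = 12 - 3*Q (U(Q) = 7 - ((Q - 5) + 2*Q) = 7 - ((-5 + Q) + 2*Q) = 7 - (-5 + 3*Q) = 7 + (5 - 3*Q) = 12 - 3*Q)
(-22*9)*U(-5) = (-22*9)*(12 - 3*(-5)) = -198*(12 + 15) = -198*27 = -5346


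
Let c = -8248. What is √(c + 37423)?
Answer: 5*√1167 ≈ 170.81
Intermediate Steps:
√(c + 37423) = √(-8248 + 37423) = √29175 = 5*√1167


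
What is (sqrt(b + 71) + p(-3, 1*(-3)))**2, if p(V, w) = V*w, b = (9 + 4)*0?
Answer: (9 + sqrt(71))**2 ≈ 303.67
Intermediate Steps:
b = 0 (b = 13*0 = 0)
(sqrt(b + 71) + p(-3, 1*(-3)))**2 = (sqrt(0 + 71) - 3*(-3))**2 = (sqrt(71) - 3*(-3))**2 = (sqrt(71) + 9)**2 = (9 + sqrt(71))**2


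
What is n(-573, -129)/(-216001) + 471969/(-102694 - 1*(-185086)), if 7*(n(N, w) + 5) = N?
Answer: 237890175373/41525760248 ≈ 5.7287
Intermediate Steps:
n(N, w) = -5 + N/7
n(-573, -129)/(-216001) + 471969/(-102694 - 1*(-185086)) = (-5 + (⅐)*(-573))/(-216001) + 471969/(-102694 - 1*(-185086)) = (-5 - 573/7)*(-1/216001) + 471969/(-102694 + 185086) = -608/7*(-1/216001) + 471969/82392 = 608/1512007 + 471969*(1/82392) = 608/1512007 + 157323/27464 = 237890175373/41525760248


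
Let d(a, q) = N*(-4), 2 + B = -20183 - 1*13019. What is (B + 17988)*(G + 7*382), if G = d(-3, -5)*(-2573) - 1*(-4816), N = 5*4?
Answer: -3246029280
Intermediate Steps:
N = 20
B = -33204 (B = -2 + (-20183 - 1*13019) = -2 + (-20183 - 13019) = -2 - 33202 = -33204)
d(a, q) = -80 (d(a, q) = 20*(-4) = -80)
G = 210656 (G = -80*(-2573) - 1*(-4816) = 205840 + 4816 = 210656)
(B + 17988)*(G + 7*382) = (-33204 + 17988)*(210656 + 7*382) = -15216*(210656 + 2674) = -15216*213330 = -3246029280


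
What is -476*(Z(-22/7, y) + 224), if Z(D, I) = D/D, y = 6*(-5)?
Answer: -107100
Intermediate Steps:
y = -30
Z(D, I) = 1
-476*(Z(-22/7, y) + 224) = -476*(1 + 224) = -476*225 = -107100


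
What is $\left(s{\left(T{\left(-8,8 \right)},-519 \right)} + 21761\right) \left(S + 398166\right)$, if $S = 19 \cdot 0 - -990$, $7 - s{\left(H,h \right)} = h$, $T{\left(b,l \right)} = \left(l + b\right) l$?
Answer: $8895989772$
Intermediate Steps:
$T{\left(b,l \right)} = l \left(b + l\right)$ ($T{\left(b,l \right)} = \left(b + l\right) l = l \left(b + l\right)$)
$s{\left(H,h \right)} = 7 - h$
$S = 990$ ($S = 0 + 990 = 990$)
$\left(s{\left(T{\left(-8,8 \right)},-519 \right)} + 21761\right) \left(S + 398166\right) = \left(\left(7 - -519\right) + 21761\right) \left(990 + 398166\right) = \left(\left(7 + 519\right) + 21761\right) 399156 = \left(526 + 21761\right) 399156 = 22287 \cdot 399156 = 8895989772$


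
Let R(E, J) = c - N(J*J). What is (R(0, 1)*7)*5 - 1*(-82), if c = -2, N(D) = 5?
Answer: -163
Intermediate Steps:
R(E, J) = -7 (R(E, J) = -2 - 1*5 = -2 - 5 = -7)
(R(0, 1)*7)*5 - 1*(-82) = -7*7*5 - 1*(-82) = -49*5 + 82 = -245 + 82 = -163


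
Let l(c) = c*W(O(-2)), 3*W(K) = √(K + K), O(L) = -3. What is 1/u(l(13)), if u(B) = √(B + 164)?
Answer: √3/√(492 + 13*I*√6) ≈ 0.077965 - 0.0025204*I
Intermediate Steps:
W(K) = √2*√K/3 (W(K) = √(K + K)/3 = √(2*K)/3 = (√2*√K)/3 = √2*√K/3)
l(c) = I*c*√6/3 (l(c) = c*(√2*√(-3)/3) = c*(√2*(I*√3)/3) = c*(I*√6/3) = I*c*√6/3)
u(B) = √(164 + B)
1/u(l(13)) = 1/(√(164 + (⅓)*I*13*√6)) = 1/(√(164 + 13*I*√6/3)) = (164 + 13*I*√6/3)^(-½)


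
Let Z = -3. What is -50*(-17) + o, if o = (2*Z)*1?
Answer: 844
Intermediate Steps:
o = -6 (o = (2*(-3))*1 = -6*1 = -6)
-50*(-17) + o = -50*(-17) - 6 = 850 - 6 = 844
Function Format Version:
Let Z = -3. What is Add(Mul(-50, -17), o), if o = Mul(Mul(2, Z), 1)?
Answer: 844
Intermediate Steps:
o = -6 (o = Mul(Mul(2, -3), 1) = Mul(-6, 1) = -6)
Add(Mul(-50, -17), o) = Add(Mul(-50, -17), -6) = Add(850, -6) = 844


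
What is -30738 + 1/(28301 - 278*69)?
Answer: -280299821/9119 ≈ -30738.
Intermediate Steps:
-30738 + 1/(28301 - 278*69) = -30738 + 1/(28301 - 19182) = -30738 + 1/9119 = -280299821/9119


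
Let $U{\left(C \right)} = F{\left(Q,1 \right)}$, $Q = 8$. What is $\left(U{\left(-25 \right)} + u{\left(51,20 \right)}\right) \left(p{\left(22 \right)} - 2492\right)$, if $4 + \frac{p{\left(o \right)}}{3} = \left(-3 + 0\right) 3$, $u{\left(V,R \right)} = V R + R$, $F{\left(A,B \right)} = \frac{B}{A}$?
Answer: $- \frac{21060451}{8} \approx -2.6326 \cdot 10^{6}$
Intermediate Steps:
$U{\left(C \right)} = \frac{1}{8}$ ($U{\left(C \right)} = 1 \cdot \frac{1}{8} = \frac{1}{8}$)
$u{\left(V,R \right)} = R + R V$ ($u{\left(V,R \right)} = R V + R = R + R V$)
$p{\left(o \right)} = -39$ ($p{\left(o \right)} = -12 + 3 \left(-3 + 0\right) 3 = -12 + 3 \left(\left(-3\right) 3\right) = -12 + 3 \left(-9\right) = -12 - 27 = -39$)
$\left(U{\left(-25 \right)} + u{\left(51,20 \right)}\right) \left(p{\left(22 \right)} - 2492\right) = \left(\frac{1}{8} + 20 \left(1 + 51\right)\right) \left(-39 - 2492\right) = \left(\frac{1}{8} + 20 \cdot 52\right) \left(-2531\right) = \left(\frac{1}{8} + 1040\right) \left(-2531\right) = \frac{8321}{8} \left(-2531\right) = - \frac{21060451}{8}$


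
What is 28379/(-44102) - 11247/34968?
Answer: -248062011/257026456 ≈ -0.96512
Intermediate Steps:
28379/(-44102) - 11247/34968 = 28379*(-1/44102) - 11247*1/34968 = -28379/44102 - 3749/11656 = -248062011/257026456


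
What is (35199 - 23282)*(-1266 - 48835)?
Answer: -597053617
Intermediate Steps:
(35199 - 23282)*(-1266 - 48835) = 11917*(-50101) = -597053617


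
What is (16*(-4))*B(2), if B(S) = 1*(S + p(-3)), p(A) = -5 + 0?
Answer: 192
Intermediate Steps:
p(A) = -5
B(S) = -5 + S (B(S) = 1*(S - 5) = 1*(-5 + S) = -5 + S)
(16*(-4))*B(2) = (16*(-4))*(-5 + 2) = -64*(-3) = 192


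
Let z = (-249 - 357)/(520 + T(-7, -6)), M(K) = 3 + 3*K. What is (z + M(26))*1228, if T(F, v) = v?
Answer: 25191192/257 ≈ 98020.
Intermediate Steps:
z = -303/257 (z = (-249 - 357)/(520 - 6) = -606/514 = -606*1/514 = -303/257 ≈ -1.1790)
(z + M(26))*1228 = (-303/257 + (3 + 3*26))*1228 = (-303/257 + (3 + 78))*1228 = (-303/257 + 81)*1228 = (20514/257)*1228 = 25191192/257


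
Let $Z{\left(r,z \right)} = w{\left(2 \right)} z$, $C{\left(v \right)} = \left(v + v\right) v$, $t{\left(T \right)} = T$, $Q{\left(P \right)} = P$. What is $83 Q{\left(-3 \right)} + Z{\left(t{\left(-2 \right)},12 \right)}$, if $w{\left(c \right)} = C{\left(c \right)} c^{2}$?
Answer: $135$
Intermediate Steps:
$C{\left(v \right)} = 2 v^{2}$ ($C{\left(v \right)} = 2 v v = 2 v^{2}$)
$w{\left(c \right)} = 2 c^{4}$ ($w{\left(c \right)} = 2 c^{2} c^{2} = 2 c^{4}$)
$Z{\left(r,z \right)} = 32 z$ ($Z{\left(r,z \right)} = 2 \cdot 2^{4} z = 2 \cdot 16 z = 32 z$)
$83 Q{\left(-3 \right)} + Z{\left(t{\left(-2 \right)},12 \right)} = 83 \left(-3\right) + 32 \cdot 12 = -249 + 384 = 135$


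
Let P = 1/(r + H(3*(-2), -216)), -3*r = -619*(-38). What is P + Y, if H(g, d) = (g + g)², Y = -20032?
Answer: -462538883/23090 ≈ -20032.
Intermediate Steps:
H(g, d) = 4*g² (H(g, d) = (2*g)² = 4*g²)
r = -23522/3 (r = -(-619)*(-38)/3 = -⅓*23522 = -23522/3 ≈ -7840.7)
P = -3/23090 (P = 1/(-23522/3 + 4*(3*(-2))²) = 1/(-23522/3 + 4*(-6)²) = 1/(-23522/3 + 4*36) = 1/(-23522/3 + 144) = 1/(-23090/3) = -3/23090 ≈ -0.00012993)
P + Y = -3/23090 - 20032 = -462538883/23090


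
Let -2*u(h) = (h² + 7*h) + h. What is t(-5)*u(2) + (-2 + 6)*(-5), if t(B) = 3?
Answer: -50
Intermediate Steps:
u(h) = -4*h - h²/2 (u(h) = -((h² + 7*h) + h)/2 = -(h² + 8*h)/2 = -4*h - h²/2)
t(-5)*u(2) + (-2 + 6)*(-5) = 3*(-½*2*(8 + 2)) + (-2 + 6)*(-5) = 3*(-½*2*10) + 4*(-5) = 3*(-10) - 20 = -30 - 20 = -50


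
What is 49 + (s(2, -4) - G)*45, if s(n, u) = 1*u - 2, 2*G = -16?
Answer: 139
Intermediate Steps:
G = -8 (G = (½)*(-16) = -8)
s(n, u) = -2 + u (s(n, u) = u - 2 = -2 + u)
49 + (s(2, -4) - G)*45 = 49 + ((-2 - 4) - 1*(-8))*45 = 49 + (-6 + 8)*45 = 49 + 2*45 = 49 + 90 = 139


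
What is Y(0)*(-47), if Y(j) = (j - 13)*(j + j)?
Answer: 0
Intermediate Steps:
Y(j) = 2*j*(-13 + j) (Y(j) = (-13 + j)*(2*j) = 2*j*(-13 + j))
Y(0)*(-47) = (2*0*(-13 + 0))*(-47) = (2*0*(-13))*(-47) = 0*(-47) = 0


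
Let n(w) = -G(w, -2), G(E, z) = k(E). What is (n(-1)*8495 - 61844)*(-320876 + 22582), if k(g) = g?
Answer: 15913686606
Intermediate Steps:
G(E, z) = E
n(w) = -w
(n(-1)*8495 - 61844)*(-320876 + 22582) = (-1*(-1)*8495 - 61844)*(-320876 + 22582) = (1*8495 - 61844)*(-298294) = (8495 - 61844)*(-298294) = -53349*(-298294) = 15913686606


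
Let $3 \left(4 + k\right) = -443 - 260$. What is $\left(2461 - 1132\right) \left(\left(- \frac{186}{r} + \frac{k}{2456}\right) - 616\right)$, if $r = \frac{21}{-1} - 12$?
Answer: $- \frac{21918141331}{27016} \approx -8.113 \cdot 10^{5}$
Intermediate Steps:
$k = - \frac{715}{3}$ ($k = -4 + \frac{-443 - 260}{3} = -4 + \frac{1}{3} \left(-703\right) = -4 - \frac{703}{3} = - \frac{715}{3} \approx -238.33$)
$r = -33$ ($r = 21 \left(-1\right) - 12 = -21 - 12 = -33$)
$\left(2461 - 1132\right) \left(\left(- \frac{186}{r} + \frac{k}{2456}\right) - 616\right) = \left(2461 - 1132\right) \left(\left(- \frac{186}{-33} - \frac{715}{3 \cdot 2456}\right) - 616\right) = 1329 \left(\left(\left(-186\right) \left(- \frac{1}{33}\right) - \frac{715}{7368}\right) - 616\right) = 1329 \left(\left(\frac{62}{11} - \frac{715}{7368}\right) - 616\right) = 1329 \left(\frac{448951}{81048} - 616\right) = 1329 \left(- \frac{49476617}{81048}\right) = - \frac{21918141331}{27016}$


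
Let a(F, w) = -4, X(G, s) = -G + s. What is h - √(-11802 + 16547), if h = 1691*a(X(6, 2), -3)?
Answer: -6764 - √4745 ≈ -6832.9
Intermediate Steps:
X(G, s) = s - G
h = -6764 (h = 1691*(-4) = -6764)
h - √(-11802 + 16547) = -6764 - √(-11802 + 16547) = -6764 - √4745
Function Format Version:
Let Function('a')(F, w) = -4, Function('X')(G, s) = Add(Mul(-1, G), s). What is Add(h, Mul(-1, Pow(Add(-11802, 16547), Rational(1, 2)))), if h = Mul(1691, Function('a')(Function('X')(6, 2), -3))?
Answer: Add(-6764, Mul(-1, Pow(4745, Rational(1, 2)))) ≈ -6832.9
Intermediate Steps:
Function('X')(G, s) = Add(s, Mul(-1, G))
h = -6764 (h = Mul(1691, -4) = -6764)
Add(h, Mul(-1, Pow(Add(-11802, 16547), Rational(1, 2)))) = Add(-6764, Mul(-1, Pow(Add(-11802, 16547), Rational(1, 2)))) = Add(-6764, Mul(-1, Pow(4745, Rational(1, 2))))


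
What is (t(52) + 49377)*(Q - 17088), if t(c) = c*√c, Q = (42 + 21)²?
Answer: -647776863 - 1364376*√13 ≈ -6.5270e+8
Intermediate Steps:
Q = 3969 (Q = 63² = 3969)
t(c) = c^(3/2)
(t(52) + 49377)*(Q - 17088) = (52^(3/2) + 49377)*(3969 - 17088) = (104*√13 + 49377)*(-13119) = (49377 + 104*√13)*(-13119) = -647776863 - 1364376*√13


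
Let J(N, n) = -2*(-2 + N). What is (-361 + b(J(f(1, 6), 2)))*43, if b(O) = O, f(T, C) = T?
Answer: -15437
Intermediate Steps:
J(N, n) = 4 - 2*N
(-361 + b(J(f(1, 6), 2)))*43 = (-361 + (4 - 2*1))*43 = (-361 + (4 - 2))*43 = (-361 + 2)*43 = -359*43 = -15437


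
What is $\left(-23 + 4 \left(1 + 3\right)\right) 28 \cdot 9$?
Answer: $-1764$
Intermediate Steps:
$\left(-23 + 4 \left(1 + 3\right)\right) 28 \cdot 9 = \left(-23 + 4 \cdot 4\right) 28 \cdot 9 = \left(-23 + 16\right) 28 \cdot 9 = \left(-7\right) 28 \cdot 9 = \left(-196\right) 9 = -1764$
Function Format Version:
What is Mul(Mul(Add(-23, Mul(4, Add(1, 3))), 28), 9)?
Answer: -1764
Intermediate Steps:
Mul(Mul(Add(-23, Mul(4, Add(1, 3))), 28), 9) = Mul(Mul(Add(-23, Mul(4, 4)), 28), 9) = Mul(Mul(Add(-23, 16), 28), 9) = Mul(Mul(-7, 28), 9) = Mul(-196, 9) = -1764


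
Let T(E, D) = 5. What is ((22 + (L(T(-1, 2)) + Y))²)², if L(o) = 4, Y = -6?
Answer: 160000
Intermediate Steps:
((22 + (L(T(-1, 2)) + Y))²)² = ((22 + (4 - 6))²)² = ((22 - 2)²)² = (20²)² = 400² = 160000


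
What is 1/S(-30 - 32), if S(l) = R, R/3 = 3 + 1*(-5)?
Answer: -1/6 ≈ -0.16667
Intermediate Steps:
R = -6 (R = 3*(3 + 1*(-5)) = 3*(3 - 5) = 3*(-2) = -6)
S(l) = -6
1/S(-30 - 32) = 1/(-6) = -1/6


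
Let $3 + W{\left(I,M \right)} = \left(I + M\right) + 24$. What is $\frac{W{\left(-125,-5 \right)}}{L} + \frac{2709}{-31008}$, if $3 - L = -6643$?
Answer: $- \frac{3563981}{34346528} \approx -0.10377$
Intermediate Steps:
$L = 6646$ ($L = 3 - -6643 = 3 + 6643 = 6646$)
$W{\left(I,M \right)} = 21 + I + M$ ($W{\left(I,M \right)} = -3 + \left(\left(I + M\right) + 24\right) = -3 + \left(24 + I + M\right) = 21 + I + M$)
$\frac{W{\left(-125,-5 \right)}}{L} + \frac{2709}{-31008} = \frac{21 - 125 - 5}{6646} + \frac{2709}{-31008} = \left(-109\right) \frac{1}{6646} + 2709 \left(- \frac{1}{31008}\right) = - \frac{109}{6646} - \frac{903}{10336} = - \frac{3563981}{34346528}$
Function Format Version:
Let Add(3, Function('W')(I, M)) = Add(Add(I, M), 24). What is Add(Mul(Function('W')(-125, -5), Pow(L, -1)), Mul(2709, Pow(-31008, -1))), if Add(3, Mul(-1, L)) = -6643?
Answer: Rational(-3563981, 34346528) ≈ -0.10377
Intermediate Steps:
L = 6646 (L = Add(3, Mul(-1, -6643)) = Add(3, 6643) = 6646)
Function('W')(I, M) = Add(21, I, M) (Function('W')(I, M) = Add(-3, Add(Add(I, M), 24)) = Add(-3, Add(24, I, M)) = Add(21, I, M))
Add(Mul(Function('W')(-125, -5), Pow(L, -1)), Mul(2709, Pow(-31008, -1))) = Add(Mul(Add(21, -125, -5), Pow(6646, -1)), Mul(2709, Pow(-31008, -1))) = Add(Mul(-109, Rational(1, 6646)), Mul(2709, Rational(-1, 31008))) = Add(Rational(-109, 6646), Rational(-903, 10336)) = Rational(-3563981, 34346528)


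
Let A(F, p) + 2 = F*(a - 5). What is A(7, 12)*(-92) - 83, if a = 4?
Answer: 745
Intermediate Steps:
A(F, p) = -2 - F (A(F, p) = -2 + F*(4 - 5) = -2 + F*(-1) = -2 - F)
A(7, 12)*(-92) - 83 = (-2 - 1*7)*(-92) - 83 = (-2 - 7)*(-92) - 83 = -9*(-92) - 83 = 828 - 83 = 745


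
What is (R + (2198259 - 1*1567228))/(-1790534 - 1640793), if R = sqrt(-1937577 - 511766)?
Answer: -631031/3431327 - I*sqrt(2449343)/3431327 ≈ -0.1839 - 0.0004561*I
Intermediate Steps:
R = I*sqrt(2449343) (R = sqrt(-2449343) = I*sqrt(2449343) ≈ 1565.0*I)
(R + (2198259 - 1*1567228))/(-1790534 - 1640793) = (I*sqrt(2449343) + (2198259 - 1*1567228))/(-1790534 - 1640793) = (I*sqrt(2449343) + (2198259 - 1567228))/(-3431327) = (I*sqrt(2449343) + 631031)*(-1/3431327) = (631031 + I*sqrt(2449343))*(-1/3431327) = -631031/3431327 - I*sqrt(2449343)/3431327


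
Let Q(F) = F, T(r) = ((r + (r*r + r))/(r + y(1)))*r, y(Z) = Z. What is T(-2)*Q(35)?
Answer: 0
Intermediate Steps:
T(r) = r*(r**2 + 2*r)/(1 + r) (T(r) = ((r + (r*r + r))/(r + 1))*r = ((r + (r**2 + r))/(1 + r))*r = ((r + (r + r**2))/(1 + r))*r = ((r**2 + 2*r)/(1 + r))*r = r*(r**2 + 2*r)/(1 + r))
T(-2)*Q(35) = ((-2)**2*(2 - 2)/(1 - 2))*35 = (4*0/(-1))*35 = (4*(-1)*0)*35 = 0*35 = 0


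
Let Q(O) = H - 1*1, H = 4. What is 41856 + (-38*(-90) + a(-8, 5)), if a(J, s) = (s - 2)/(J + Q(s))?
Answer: 226377/5 ≈ 45275.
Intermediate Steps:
Q(O) = 3 (Q(O) = 4 - 1*1 = 4 - 1 = 3)
a(J, s) = (-2 + s)/(3 + J) (a(J, s) = (s - 2)/(J + 3) = (-2 + s)/(3 + J))
41856 + (-38*(-90) + a(-8, 5)) = 41856 + (-38*(-90) + (-2 + 5)/(3 - 8)) = 41856 + (3420 + 3/(-5)) = 41856 + (3420 - ⅕*3) = 41856 + (3420 - ⅗) = 41856 + 17097/5 = 226377/5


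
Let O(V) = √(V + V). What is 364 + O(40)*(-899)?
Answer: 364 - 3596*√5 ≈ -7676.9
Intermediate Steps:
O(V) = √2*√V (O(V) = √(2*V) = √2*√V)
364 + O(40)*(-899) = 364 + (√2*√40)*(-899) = 364 + (√2*(2*√10))*(-899) = 364 + (4*√5)*(-899) = 364 - 3596*√5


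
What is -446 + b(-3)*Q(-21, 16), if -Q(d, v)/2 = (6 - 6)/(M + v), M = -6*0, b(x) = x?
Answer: -446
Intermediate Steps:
M = 0
Q(d, v) = 0 (Q(d, v) = -2*(6 - 6)/(0 + v) = -0/v = -2*0 = 0)
-446 + b(-3)*Q(-21, 16) = -446 - 3*0 = -446 + 0 = -446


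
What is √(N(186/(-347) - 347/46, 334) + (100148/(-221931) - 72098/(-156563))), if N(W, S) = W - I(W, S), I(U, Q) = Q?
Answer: I*√11691268180905222838012298524354/184872858496062 ≈ 18.495*I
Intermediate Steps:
N(W, S) = W - S
√(N(186/(-347) - 347/46, 334) + (100148/(-221931) - 72098/(-156563))) = √(((186/(-347) - 347/46) - 1*334) + (100148/(-221931) - 72098/(-156563))) = √(((186*(-1/347) - 347*1/46) - 334) + (100148*(-1/221931) - 72098*(-1/156563))) = √(((-186/347 - 347/46) - 334) + (-100148/221931 + 72098/156563)) = √((-128965/15962 - 334) + 321309914/34746183153) = √(-5460273/15962 + 321309914/34746183153) = √(-189718516974533501/554618575488186) = I*√11691268180905222838012298524354/184872858496062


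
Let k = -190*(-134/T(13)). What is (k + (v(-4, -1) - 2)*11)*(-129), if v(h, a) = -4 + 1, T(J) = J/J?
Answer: -3277245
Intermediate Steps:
T(J) = 1
v(h, a) = -3
k = 25460 (k = -190/(1/(-134)) = -190/(1*(-1/134)) = -190/(-1/134) = -190*(-134) = 25460)
(k + (v(-4, -1) - 2)*11)*(-129) = (25460 + (-3 - 2)*11)*(-129) = (25460 - 5*11)*(-129) = (25460 - 55)*(-129) = 25405*(-129) = -3277245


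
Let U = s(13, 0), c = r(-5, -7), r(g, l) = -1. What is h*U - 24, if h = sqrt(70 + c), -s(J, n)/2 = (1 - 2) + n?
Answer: -24 + 2*sqrt(69) ≈ -7.3867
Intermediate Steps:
c = -1
s(J, n) = 2 - 2*n (s(J, n) = -2*((1 - 2) + n) = -2*(-1 + n) = 2 - 2*n)
U = 2 (U = 2 - 2*0 = 2 + 0 = 2)
h = sqrt(69) (h = sqrt(70 - 1) = sqrt(69) ≈ 8.3066)
h*U - 24 = sqrt(69)*2 - 24 = 2*sqrt(69) - 24 = -24 + 2*sqrt(69)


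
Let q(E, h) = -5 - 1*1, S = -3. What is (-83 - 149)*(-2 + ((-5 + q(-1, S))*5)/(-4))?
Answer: -2726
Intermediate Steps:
q(E, h) = -6 (q(E, h) = -5 - 1 = -6)
(-83 - 149)*(-2 + ((-5 + q(-1, S))*5)/(-4)) = (-83 - 149)*(-2 + ((-5 - 6)*5)/(-4)) = -232*(-2 - 11*5*(-1/4)) = -232*(-2 - 55*(-1/4)) = -232*(-2 + 55/4) = -232*47/4 = -2726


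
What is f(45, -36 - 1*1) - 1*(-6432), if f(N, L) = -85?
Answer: 6347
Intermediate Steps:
f(45, -36 - 1*1) - 1*(-6432) = -85 - 1*(-6432) = -85 + 6432 = 6347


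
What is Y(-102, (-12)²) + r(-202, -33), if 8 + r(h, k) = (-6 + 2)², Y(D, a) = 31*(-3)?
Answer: -85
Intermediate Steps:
Y(D, a) = -93
r(h, k) = 8 (r(h, k) = -8 + (-6 + 2)² = -8 + (-4)² = -8 + 16 = 8)
Y(-102, (-12)²) + r(-202, -33) = -93 + 8 = -85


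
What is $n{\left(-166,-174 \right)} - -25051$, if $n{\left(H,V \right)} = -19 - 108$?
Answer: $24924$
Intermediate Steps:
$n{\left(H,V \right)} = -127$ ($n{\left(H,V \right)} = -19 - 108 = -127$)
$n{\left(-166,-174 \right)} - -25051 = -127 - -25051 = -127 + 25051 = 24924$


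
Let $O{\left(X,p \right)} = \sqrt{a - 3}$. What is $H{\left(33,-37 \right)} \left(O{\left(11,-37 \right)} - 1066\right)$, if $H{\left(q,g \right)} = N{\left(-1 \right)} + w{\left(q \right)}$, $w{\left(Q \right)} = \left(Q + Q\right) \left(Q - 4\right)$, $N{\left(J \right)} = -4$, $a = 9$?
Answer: $-2036060 + 1910 \sqrt{6} \approx -2.0314 \cdot 10^{6}$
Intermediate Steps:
$w{\left(Q \right)} = 2 Q \left(-4 + Q\right)$
$H{\left(q,g \right)} = -4 + 2 q \left(-4 + q\right)$
$O{\left(X,p \right)} = \sqrt{6}$ ($O{\left(X,p \right)} = \sqrt{9 - 3} = \sqrt{6}$)
$H{\left(33,-37 \right)} \left(O{\left(11,-37 \right)} - 1066\right) = \left(-4 + 2 \cdot 33 \left(-4 + 33\right)\right) \left(\sqrt{6} - 1066\right) = \left(-4 + 2 \cdot 33 \cdot 29\right) \left(-1066 + \sqrt{6}\right) = \left(-4 + 1914\right) \left(-1066 + \sqrt{6}\right) = 1910 \left(-1066 + \sqrt{6}\right) = -2036060 + 1910 \sqrt{6}$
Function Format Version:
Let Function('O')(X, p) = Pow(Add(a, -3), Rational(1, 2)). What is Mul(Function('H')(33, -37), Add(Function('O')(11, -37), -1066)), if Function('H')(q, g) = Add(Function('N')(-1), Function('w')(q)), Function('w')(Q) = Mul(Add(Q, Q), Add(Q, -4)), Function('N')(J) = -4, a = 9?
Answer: Add(-2036060, Mul(1910, Pow(6, Rational(1, 2)))) ≈ -2.0314e+6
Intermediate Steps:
Function('w')(Q) = Mul(2, Q, Add(-4, Q)) (Function('w')(Q) = Mul(Mul(2, Q), Add(-4, Q)) = Mul(2, Q, Add(-4, Q)))
Function('H')(q, g) = Add(-4, Mul(2, q, Add(-4, q)))
Function('O')(X, p) = Pow(6, Rational(1, 2)) (Function('O')(X, p) = Pow(Add(9, -3), Rational(1, 2)) = Pow(6, Rational(1, 2)))
Mul(Function('H')(33, -37), Add(Function('O')(11, -37), -1066)) = Mul(Add(-4, Mul(2, 33, Add(-4, 33))), Add(Pow(6, Rational(1, 2)), -1066)) = Mul(Add(-4, Mul(2, 33, 29)), Add(-1066, Pow(6, Rational(1, 2)))) = Mul(Add(-4, 1914), Add(-1066, Pow(6, Rational(1, 2)))) = Mul(1910, Add(-1066, Pow(6, Rational(1, 2)))) = Add(-2036060, Mul(1910, Pow(6, Rational(1, 2))))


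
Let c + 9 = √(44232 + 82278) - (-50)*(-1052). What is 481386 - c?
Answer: 533995 - √126510 ≈ 5.3364e+5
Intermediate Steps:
c = -52609 + √126510 (c = -9 + (√(44232 + 82278) - (-50)*(-1052)) = -9 + (√126510 - 1*52600) = -9 + (√126510 - 52600) = -9 + (-52600 + √126510) = -52609 + √126510 ≈ -52253.)
481386 - c = 481386 - (-52609 + √126510) = 481386 + (52609 - √126510) = 533995 - √126510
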